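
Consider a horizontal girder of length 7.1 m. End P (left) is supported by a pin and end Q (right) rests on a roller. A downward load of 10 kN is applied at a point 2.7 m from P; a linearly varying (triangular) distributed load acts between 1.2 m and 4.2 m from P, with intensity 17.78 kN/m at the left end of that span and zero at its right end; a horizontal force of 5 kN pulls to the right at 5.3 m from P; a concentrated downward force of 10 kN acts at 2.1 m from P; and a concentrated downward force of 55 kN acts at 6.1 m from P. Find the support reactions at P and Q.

Resultant of the triangular load: ½ × 17.78 × 3 = 26.67 kN, acting at 2.2 m from P (one-third of the span from the peak).
Taking moments about P: Q_y·7.1 − 10·2.7 − (½·17.78·3)·2.2 − 10·2.1 − 55·6.1 = 0 → Q_y = 442.174/7.1 = 62.278 ≈ 62.28 kN.
ΣF_y = 0: P_y + 62.278 − 10 − ½·17.78·3 − 10 − 55 = 0 → P_y = 39.39 kN.
ΣF_x = 0: P_x + 5 = 0 → P_x = -5.000 kN.

P_x = -5.000 kN, P_y = 39.39 kN, Q_y = 62.28 kN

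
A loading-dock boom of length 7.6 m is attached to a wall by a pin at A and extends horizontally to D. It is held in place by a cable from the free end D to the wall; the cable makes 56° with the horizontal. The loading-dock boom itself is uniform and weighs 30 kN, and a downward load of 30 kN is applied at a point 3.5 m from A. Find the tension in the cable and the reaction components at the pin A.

ΣM about A: T·sin56°·7.6 − 30·3.8 − 30·3.5 = 0 → T = 219/(7.6·0.829038) = 34.7581 ≈ 34.76 kN.
ΣF_x = 0: A_x − T·cos56° = 0 → A_x = 34.7581 × 0.559193 = 19.44 kN.
ΣF_y = 0: A_y + T·sin56° − 30 − 30 = 0 → A_y = 60 − 34.7581 × 0.829038 = 31.18 kN.

T = 34.76 kN, A_x = 19.44 kN, A_y = 31.18 kN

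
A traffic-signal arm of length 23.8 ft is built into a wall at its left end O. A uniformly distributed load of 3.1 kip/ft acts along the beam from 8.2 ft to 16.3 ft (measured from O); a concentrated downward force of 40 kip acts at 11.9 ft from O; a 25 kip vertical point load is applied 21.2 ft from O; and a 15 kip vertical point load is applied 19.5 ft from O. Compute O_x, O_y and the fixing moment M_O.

O_x = 0, O_y = 105.1 kip, M_O = 1606 kip·ft

Resultant of the distributed load: 3.1 × 8.1 = 25.11 kip at 12.25 ft from O.
ΣF_x = 0: O_x = 0.
ΣF_y = 0: O_y − 3.1·8.1 − 40 − 25 − 15 = 0 → O_y = 105.1 kip.
ΣM about O: M_O − (3.1·8.1)·12.25 − 40·11.9 − 25·21.2 − 15·19.5 = 0 → M_O = 1606 kip·ft.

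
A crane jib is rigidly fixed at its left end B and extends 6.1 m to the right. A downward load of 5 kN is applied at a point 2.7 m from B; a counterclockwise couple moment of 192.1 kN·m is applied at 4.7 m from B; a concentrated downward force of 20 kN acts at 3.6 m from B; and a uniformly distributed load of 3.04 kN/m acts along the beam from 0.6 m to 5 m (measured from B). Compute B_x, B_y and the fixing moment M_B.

Resultant of the distributed load: 3.04 × 4.4 = 13.376 kN at 2.8 m from B.
ΣF_x = 0: B_x = 0.
ΣF_y = 0: B_y − 5 − 20 − 3.04·4.4 = 0 → B_y = 38.38 kN.
ΣM about B: M_B − 5·2.7 + 192.1 − 20·3.6 − (3.04·4.4)·2.8 = 0 → M_B = -69.15 kN·m.

B_x = 0, B_y = 38.38 kN, M_B = -69.15 kN·m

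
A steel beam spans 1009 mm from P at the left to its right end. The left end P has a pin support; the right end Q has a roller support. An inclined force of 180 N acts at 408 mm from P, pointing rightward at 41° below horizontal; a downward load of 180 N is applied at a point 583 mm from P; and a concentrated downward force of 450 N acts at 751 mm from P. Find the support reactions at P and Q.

P_x = -135.8 N, P_y = 261.4 N, Q_y = 486.7 N

ΣM about P: Q_y·1009 − 180·sin41°·408 − 180·583 − 450·751 = 0 → Q_y = 491071/1009 = 486.691 ≈ 486.7 N.
ΣF_y = 0: P_y + 486.691 − 180·sin41° − 180 − 450 = 0 → P_y = 261.4 N.
ΣF_x = 0: P_x + 180·cos41° = 0 → P_x = -135.8 N.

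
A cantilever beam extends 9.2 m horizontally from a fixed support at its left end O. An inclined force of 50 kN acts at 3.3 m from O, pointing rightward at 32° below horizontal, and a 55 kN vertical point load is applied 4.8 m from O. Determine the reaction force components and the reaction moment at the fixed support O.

ΣF_x = 0: O_x + 50·cos32° = 0 → O_x = -42.40 kN.
ΣF_y = 0: O_y − 50·sin32° − 55 = 0 → O_y = 81.50 kN.
ΣM about O: M_O − 50·sin32°·3.3 − 55·4.8 = 0 → M_O = 351.4 kN·m.

O_x = -42.40 kN, O_y = 81.50 kN, M_O = 351.4 kN·m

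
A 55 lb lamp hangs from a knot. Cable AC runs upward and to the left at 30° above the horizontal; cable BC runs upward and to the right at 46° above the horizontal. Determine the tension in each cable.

ΣF_x = 0: −T_AC·cos30° + T_BC·cos46° = 0 → T_BC = 1.24669·T_AC.
ΣF_y = 0: T_AC·sin30° + T_BC·sin46° = 55.
Substitute: T_AC·(0.5 + 1.24669·0.71934) = 55 → T_AC = 39.3759 ≈ 39.38 lb.
Then T_BC = 1.24669 × 39.3759 = 49.09 lb.

T_AC = 39.38 lb, T_BC = 49.09 lb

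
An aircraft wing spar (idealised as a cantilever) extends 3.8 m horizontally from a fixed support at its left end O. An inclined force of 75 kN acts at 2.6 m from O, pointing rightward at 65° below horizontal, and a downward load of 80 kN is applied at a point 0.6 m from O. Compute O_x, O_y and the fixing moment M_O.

O_x = -31.70 kN, O_y = 148.0 kN, M_O = 224.7 kN·m

ΣF_x = 0: O_x + 75·cos65° = 0 → O_x = -31.70 kN.
ΣF_y = 0: O_y − 75·sin65° − 80 = 0 → O_y = 148.0 kN.
ΣM about O: M_O − 75·sin65°·2.6 − 80·0.6 = 0 → M_O = 224.7 kN·m.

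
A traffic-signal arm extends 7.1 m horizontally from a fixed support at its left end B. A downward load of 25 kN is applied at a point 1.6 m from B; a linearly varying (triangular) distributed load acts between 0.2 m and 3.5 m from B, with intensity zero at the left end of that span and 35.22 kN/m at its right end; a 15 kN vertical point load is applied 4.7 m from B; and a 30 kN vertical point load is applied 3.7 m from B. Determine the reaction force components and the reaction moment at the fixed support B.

Resultant of the triangular load: ½ × 35.22 × 3.3 = 58.113 kN, acting at 2.4 m from B (one-third of the span from the peak).
ΣF_x = 0: B_x = 0.
ΣF_y = 0: B_y − 25 − ½·35.22·3.3 − 15 − 30 = 0 → B_y = 128.1 kN.
ΣM about B: M_B − 25·1.6 − (½·35.22·3.3)·2.4 − 15·4.7 − 30·3.7 = 0 → M_B = 361.0 kN·m.

B_x = 0, B_y = 128.1 kN, M_B = 361.0 kN·m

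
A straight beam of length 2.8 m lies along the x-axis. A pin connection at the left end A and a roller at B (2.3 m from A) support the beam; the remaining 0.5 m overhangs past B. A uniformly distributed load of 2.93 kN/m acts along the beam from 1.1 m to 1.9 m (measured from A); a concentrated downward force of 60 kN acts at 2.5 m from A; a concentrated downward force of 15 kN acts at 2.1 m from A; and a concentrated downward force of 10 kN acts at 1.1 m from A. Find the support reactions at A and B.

A_x = 0, A_y = 2.120 kN, B_y = 85.22 kN

Resultant of the distributed load: 2.93 × 0.8 = 2.344 kN at 1.5 m from A.
Taking moments about A: B_y·2.3 − (2.93·0.8)·1.5 − 60·2.5 − 15·2.1 − 10·1.1 = 0 → B_y = 196.016/2.3 = 85.2243 ≈ 85.22 kN.
ΣF_y = 0: A_y + 85.2243 − 2.93·0.8 − 60 − 15 − 10 = 0 → A_y = 2.120 kN.
ΣF_x = 0: no horizontal applied forces, so A_x = 0.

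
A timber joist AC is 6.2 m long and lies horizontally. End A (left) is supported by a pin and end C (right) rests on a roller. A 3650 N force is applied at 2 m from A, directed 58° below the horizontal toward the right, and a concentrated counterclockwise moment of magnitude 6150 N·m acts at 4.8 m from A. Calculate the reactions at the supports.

A_x = -1934 N, A_y = 3089 N, C_y = 6.573 N

Taking moments about A: C_y·6.2 − 3650·sin58°·2 + 6150 = 0 → C_y = 40.7511/6.2 = 6.57276 ≈ 6.573 N.
ΣF_y = 0: A_y + 6.57276 − 3650·sin58° = 0 → A_y = 3089 N.
ΣF_x = 0: A_x + 3650·cos58° = 0 → A_x = -1934 N.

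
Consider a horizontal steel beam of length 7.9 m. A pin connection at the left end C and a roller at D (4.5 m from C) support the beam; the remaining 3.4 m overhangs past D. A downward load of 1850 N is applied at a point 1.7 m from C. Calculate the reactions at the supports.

Moments about C: D_y·4.5 − 1850·1.7 = 0 → D_y = 3145/4.5 = 698.889 ≈ 698.9 N.
ΣF_y = 0: C_y + 698.889 − 1850 = 0 → C_y = 1151 N.
ΣF_x = 0: no horizontal applied forces, so C_x = 0.

C_x = 0, C_y = 1151 N, D_y = 698.9 N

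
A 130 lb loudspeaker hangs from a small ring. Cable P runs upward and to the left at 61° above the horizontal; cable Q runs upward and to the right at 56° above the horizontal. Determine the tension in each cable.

T_P = 81.59 lb, T_Q = 70.73 lb

ΣF_x = 0: −T_P·cos61° + T_Q·cos56° = 0 → T_Q = 0.866981·T_P.
ΣF_y = 0: T_P·sin61° + T_Q·sin56° = 130.
Substitute: T_P·(0.87462 + 0.866981·0.829038) = 130 → T_P = 81.5876 ≈ 81.59 lb.
Then T_Q = 0.866981 × 81.5876 = 70.73 lb.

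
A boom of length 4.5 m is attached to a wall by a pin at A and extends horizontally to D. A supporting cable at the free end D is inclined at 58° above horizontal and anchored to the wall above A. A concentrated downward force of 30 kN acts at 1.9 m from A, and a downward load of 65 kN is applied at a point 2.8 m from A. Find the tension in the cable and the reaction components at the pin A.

ΣM about A: T·sin58°·4.5 − 30·1.9 − 65·2.8 = 0 → T = 239/(4.5·0.848048) = 62.6275 ≈ 62.63 kN.
ΣF_x = 0: A_x − T·cos58° = 0 → A_x = 62.6275 × 0.529919 = 33.19 kN.
ΣF_y = 0: A_y + T·sin58° − 30 − 65 = 0 → A_y = 95 − 62.6275 × 0.848048 = 41.89 kN.

T = 62.63 kN, A_x = 33.19 kN, A_y = 41.89 kN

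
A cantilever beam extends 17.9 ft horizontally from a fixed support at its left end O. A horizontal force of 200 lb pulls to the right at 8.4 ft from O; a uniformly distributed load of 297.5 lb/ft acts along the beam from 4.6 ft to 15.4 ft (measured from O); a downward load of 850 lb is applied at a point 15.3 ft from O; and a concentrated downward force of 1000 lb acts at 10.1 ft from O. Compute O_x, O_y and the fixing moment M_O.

Resultant of the distributed load: 297.5 × 10.8 = 3213 lb at 10 ft from O.
ΣF_x = 0: O_x + 200 = 0 → O_x = -200.0 lb.
ΣF_y = 0: O_y − 297.5·10.8 − 850 − 1000 = 0 → O_y = 5063 lb.
ΣM about O: M_O − (297.5·10.8)·10 − 850·15.3 − 1000·10.1 = 0 → M_O = 55240 lb·ft.

O_x = -200.0 lb, O_y = 5063 lb, M_O = 55240 lb·ft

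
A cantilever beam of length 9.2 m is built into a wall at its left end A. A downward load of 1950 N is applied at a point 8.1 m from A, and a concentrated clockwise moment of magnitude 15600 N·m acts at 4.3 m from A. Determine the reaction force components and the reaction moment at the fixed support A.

ΣF_x = 0: A_x = 0.
ΣF_y = 0: A_y − 1950 = 0 → A_y = 1950 N.
ΣM about A: M_A − 1950·8.1 − 15600 = 0 → M_A = 31400 N·m.

A_x = 0, A_y = 1950 N, M_A = 31400 N·m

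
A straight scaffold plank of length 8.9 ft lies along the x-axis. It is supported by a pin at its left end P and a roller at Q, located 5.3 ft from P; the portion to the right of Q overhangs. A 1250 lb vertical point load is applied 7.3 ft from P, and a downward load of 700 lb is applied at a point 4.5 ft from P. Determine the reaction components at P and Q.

ΣM about P: Q_y·5.3 − 1250·7.3 − 700·4.5 = 0 → Q_y = 12275/5.3 = 2316.04 ≈ 2316 lb.
ΣF_y = 0: P_y + 2316.04 − 1250 − 700 = 0 → P_y = -366.0 lb.
ΣF_x = 0: no horizontal applied forces, so P_x = 0.

P_x = 0, P_y = -366.0 lb, Q_y = 2316 lb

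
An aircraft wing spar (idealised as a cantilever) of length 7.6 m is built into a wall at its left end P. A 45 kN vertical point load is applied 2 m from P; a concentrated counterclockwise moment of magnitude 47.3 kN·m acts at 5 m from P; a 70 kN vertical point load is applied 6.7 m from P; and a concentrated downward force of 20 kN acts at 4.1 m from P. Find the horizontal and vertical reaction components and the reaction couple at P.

ΣF_x = 0: P_x = 0.
ΣF_y = 0: P_y − 45 − 70 − 20 = 0 → P_y = 135.0 kN.
ΣM about P: M_P − 45·2 + 47.3 − 70·6.7 − 20·4.1 = 0 → M_P = 593.7 kN·m.

P_x = 0, P_y = 135.0 kN, M_P = 593.7 kN·m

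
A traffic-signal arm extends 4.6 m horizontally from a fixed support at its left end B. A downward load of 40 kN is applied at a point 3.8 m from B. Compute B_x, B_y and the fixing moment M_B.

ΣF_x = 0: B_x = 0.
ΣF_y = 0: B_y − 40 = 0 → B_y = 40.00 kN.
ΣM about B: M_B − 40·3.8 = 0 → M_B = 152.0 kN·m.

B_x = 0, B_y = 40.00 kN, M_B = 152.0 kN·m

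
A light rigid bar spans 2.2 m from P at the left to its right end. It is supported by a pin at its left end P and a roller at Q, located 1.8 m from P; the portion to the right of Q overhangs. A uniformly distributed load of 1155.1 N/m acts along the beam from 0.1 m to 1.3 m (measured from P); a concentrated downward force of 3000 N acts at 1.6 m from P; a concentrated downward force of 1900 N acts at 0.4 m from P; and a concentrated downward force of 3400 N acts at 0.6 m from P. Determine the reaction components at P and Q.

Resultant of the distributed load: 1155.1 × 1.2 = 1386.12 N at 0.7 m from P.
ΣM about P: Q_y·1.8 − (1155.1·1.2)·0.7 − 3000·1.6 − 1900·0.4 − 3400·0.6 = 0 → Q_y = 8570.284/1.8 = 4761.27 ≈ 4761 N.
ΣF_y = 0: P_y + 4761.27 − 1155.1·1.2 − 3000 − 1900 − 3400 = 0 → P_y = 4925 N.
ΣF_x = 0: no horizontal applied forces, so P_x = 0.

P_x = 0, P_y = 4925 N, Q_y = 4761 N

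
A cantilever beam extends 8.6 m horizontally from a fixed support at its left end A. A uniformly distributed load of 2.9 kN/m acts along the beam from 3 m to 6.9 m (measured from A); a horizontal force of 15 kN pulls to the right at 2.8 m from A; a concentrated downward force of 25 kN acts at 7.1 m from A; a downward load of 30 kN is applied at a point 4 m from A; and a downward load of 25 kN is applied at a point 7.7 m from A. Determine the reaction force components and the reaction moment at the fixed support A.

A_x = -15.00 kN, A_y = 91.31 kN, M_A = 546.0 kN·m

Resultant of the distributed load: 2.9 × 3.9 = 11.31 kN at 4.95 m from A.
ΣF_x = 0: A_x + 15 = 0 → A_x = -15.00 kN.
ΣF_y = 0: A_y − 2.9·3.9 − 25 − 30 − 25 = 0 → A_y = 91.31 kN.
ΣM about A: M_A − (2.9·3.9)·4.95 − 25·7.1 − 30·4 − 25·7.7 = 0 → M_A = 546.0 kN·m.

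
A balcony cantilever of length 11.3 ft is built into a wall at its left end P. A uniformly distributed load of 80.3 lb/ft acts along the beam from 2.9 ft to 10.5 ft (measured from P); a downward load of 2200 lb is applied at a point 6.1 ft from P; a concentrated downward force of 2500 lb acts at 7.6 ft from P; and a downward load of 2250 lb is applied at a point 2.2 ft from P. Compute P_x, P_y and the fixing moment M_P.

P_x = 0, P_y = 7560 lb, M_P = 41460 lb·ft

Resultant of the distributed load: 80.3 × 7.6 = 610.28 lb at 6.7 ft from P.
ΣF_x = 0: P_x = 0.
ΣF_y = 0: P_y − 80.3·7.6 − 2200 − 2500 − 2250 = 0 → P_y = 7560 lb.
ΣM about P: M_P − (80.3·7.6)·6.7 − 2200·6.1 − 2500·7.6 − 2250·2.2 = 0 → M_P = 41460 lb·ft.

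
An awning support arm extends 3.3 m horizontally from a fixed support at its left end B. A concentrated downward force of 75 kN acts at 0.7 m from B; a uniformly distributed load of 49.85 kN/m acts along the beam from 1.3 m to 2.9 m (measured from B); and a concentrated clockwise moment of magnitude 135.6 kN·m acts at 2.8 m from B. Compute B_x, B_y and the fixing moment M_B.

B_x = 0, B_y = 154.8 kN, M_B = 355.6 kN·m

Resultant of the distributed load: 49.85 × 1.6 = 79.76 kN at 2.1 m from B.
ΣF_x = 0: B_x = 0.
ΣF_y = 0: B_y − 75 − 49.85·1.6 = 0 → B_y = 154.8 kN.
ΣM about B: M_B − 75·0.7 − (49.85·1.6)·2.1 − 135.6 = 0 → M_B = 355.6 kN·m.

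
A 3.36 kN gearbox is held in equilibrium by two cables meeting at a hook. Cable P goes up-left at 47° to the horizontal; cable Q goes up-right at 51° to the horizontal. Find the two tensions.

ΣF_x = 0: −T_P·cos47° + T_Q·cos51° = 0 → T_Q = 1.08371·T_P.
ΣF_y = 0: T_P·sin47° + T_Q·sin51° = 3.36.
Substitute: T_P·(0.731354 + 1.08371·0.777146) = 3.36 → T_P = 2.13529 ≈ 2.135 kN.
Then T_Q = 1.08371 × 2.13529 = 2.314 kN.

T_P = 2.135 kN, T_Q = 2.314 kN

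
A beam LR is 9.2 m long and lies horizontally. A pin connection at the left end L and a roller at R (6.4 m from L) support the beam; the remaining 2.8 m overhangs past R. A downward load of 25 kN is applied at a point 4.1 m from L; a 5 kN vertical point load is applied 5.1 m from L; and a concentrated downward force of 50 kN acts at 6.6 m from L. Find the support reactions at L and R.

ΣM about L: R_y·6.4 − 25·4.1 − 5·5.1 − 50·6.6 = 0 → R_y = 458/6.4 = 71.5625 ≈ 71.56 kN.
ΣF_y = 0: L_y + 71.5625 − 25 − 5 − 50 = 0 → L_y = 8.438 kN.
ΣF_x = 0: no horizontal applied forces, so L_x = 0.

L_x = 0, L_y = 8.438 kN, R_y = 71.56 kN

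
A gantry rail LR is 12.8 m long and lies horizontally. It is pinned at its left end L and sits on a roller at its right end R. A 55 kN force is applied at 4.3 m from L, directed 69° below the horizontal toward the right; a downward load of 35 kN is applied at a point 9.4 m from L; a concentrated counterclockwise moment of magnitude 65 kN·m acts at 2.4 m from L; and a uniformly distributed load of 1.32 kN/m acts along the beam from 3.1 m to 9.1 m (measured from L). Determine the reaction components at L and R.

L_x = -19.71 kN, L_y = 52.62 kN, R_y = 41.65 kN

Resultant of the distributed load: 1.32 × 6 = 7.92 kN at 6.1 m from L.
Taking moments about L: R_y·12.8 − 55·sin69°·4.3 − 35·9.4 + 65 − (1.32·6)·6.1 = 0 → R_y = 533.104/12.8 = 41.6487 ≈ 41.65 kN.
ΣF_y = 0: L_y + 41.6487 − 55·sin69° − 35 − 1.32·6 = 0 → L_y = 52.62 kN.
ΣF_x = 0: L_x + 55·cos69° = 0 → L_x = -19.71 kN.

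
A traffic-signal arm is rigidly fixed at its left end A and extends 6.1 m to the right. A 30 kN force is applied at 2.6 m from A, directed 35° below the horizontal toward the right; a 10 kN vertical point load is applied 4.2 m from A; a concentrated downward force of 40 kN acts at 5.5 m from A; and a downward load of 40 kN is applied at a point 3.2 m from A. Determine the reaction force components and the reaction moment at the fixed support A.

ΣF_x = 0: A_x + 30·cos35° = 0 → A_x = -24.57 kN.
ΣF_y = 0: A_y − 30·sin35° − 10 − 40 − 40 = 0 → A_y = 107.2 kN.
ΣM about A: M_A − 30·sin35°·2.6 − 10·4.2 − 40·5.5 − 40·3.2 = 0 → M_A = 434.7 kN·m.

A_x = -24.57 kN, A_y = 107.2 kN, M_A = 434.7 kN·m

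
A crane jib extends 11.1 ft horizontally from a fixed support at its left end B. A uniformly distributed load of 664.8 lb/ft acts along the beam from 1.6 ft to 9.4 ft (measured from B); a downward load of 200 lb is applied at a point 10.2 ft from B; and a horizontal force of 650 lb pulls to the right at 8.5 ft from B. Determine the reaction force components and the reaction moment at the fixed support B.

Resultant of the distributed load: 664.8 × 7.8 = 5185.44 lb at 5.5 ft from B.
ΣF_x = 0: B_x + 650 = 0 → B_x = -650.0 lb.
ΣF_y = 0: B_y − 664.8·7.8 − 200 = 0 → B_y = 5385 lb.
ΣM about B: M_B − (664.8·7.8)·5.5 − 200·10.2 = 0 → M_B = 30560 lb·ft.

B_x = -650.0 lb, B_y = 5385 lb, M_B = 30560 lb·ft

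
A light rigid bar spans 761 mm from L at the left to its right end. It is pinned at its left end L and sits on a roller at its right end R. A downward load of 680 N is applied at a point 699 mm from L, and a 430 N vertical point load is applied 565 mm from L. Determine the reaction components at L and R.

L_x = 0, L_y = 166.1 N, R_y = 943.9 N

ΣM about L: R_y·761 − 680·699 − 430·565 = 0 → R_y = 718270/761 = 943.85 ≈ 943.9 N.
ΣF_y = 0: L_y + 943.85 − 680 − 430 = 0 → L_y = 166.1 N.
ΣF_x = 0: no horizontal applied forces, so L_x = 0.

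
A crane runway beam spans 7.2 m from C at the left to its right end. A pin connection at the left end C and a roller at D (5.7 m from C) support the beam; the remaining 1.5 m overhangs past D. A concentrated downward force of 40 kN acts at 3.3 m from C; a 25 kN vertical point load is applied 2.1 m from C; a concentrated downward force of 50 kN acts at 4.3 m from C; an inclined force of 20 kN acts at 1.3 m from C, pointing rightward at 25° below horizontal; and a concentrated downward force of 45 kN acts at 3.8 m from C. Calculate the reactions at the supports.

C_x = -18.13 kN, C_y = 66.44 kN, D_y = 102.0 kN

Taking moments about C: D_y·5.7 − 40·3.3 − 25·2.1 − 50·4.3 − 20·sin25°·1.3 − 45·3.8 = 0 → D_y = 581.488/5.7 = 102.015 ≈ 102.0 kN.
ΣF_y = 0: C_y + 102.015 − 40 − 25 − 50 − 20·sin25° − 45 = 0 → C_y = 66.44 kN.
ΣF_x = 0: C_x + 20·cos25° = 0 → C_x = -18.13 kN.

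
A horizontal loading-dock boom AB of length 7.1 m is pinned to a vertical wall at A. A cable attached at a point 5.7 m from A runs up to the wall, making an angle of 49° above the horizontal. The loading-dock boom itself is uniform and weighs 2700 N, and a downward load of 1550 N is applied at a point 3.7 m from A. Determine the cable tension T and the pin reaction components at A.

ΣM about A: T·sin49°·5.7 − 2700·3.55 − 1550·3.7 = 0 → T = 15320/(5.7·0.75471) = 3561.26 ≈ 3561 N.
ΣF_x = 0: A_x − T·cos49° = 0 → A_x = 3561.26 × 0.656059 = 2336 N.
ΣF_y = 0: A_y + T·sin49° − 2700 − 1550 = 0 → A_y = 4250 − 3561.26 × 0.75471 = 1562 N.

T = 3561 N, A_x = 2336 N, A_y = 1562 N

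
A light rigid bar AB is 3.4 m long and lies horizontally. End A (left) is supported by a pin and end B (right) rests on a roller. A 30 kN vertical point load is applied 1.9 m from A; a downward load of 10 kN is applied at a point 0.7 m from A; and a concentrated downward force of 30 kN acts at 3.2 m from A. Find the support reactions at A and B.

A_x = 0, A_y = 22.94 kN, B_y = 47.06 kN

Moments about A: B_y·3.4 − 30·1.9 − 10·0.7 − 30·3.2 = 0 → B_y = 160/3.4 = 47.0588 ≈ 47.06 kN.
ΣF_y = 0: A_y + 47.0588 − 30 − 10 − 30 = 0 → A_y = 22.94 kN.
ΣF_x = 0: no horizontal applied forces, so A_x = 0.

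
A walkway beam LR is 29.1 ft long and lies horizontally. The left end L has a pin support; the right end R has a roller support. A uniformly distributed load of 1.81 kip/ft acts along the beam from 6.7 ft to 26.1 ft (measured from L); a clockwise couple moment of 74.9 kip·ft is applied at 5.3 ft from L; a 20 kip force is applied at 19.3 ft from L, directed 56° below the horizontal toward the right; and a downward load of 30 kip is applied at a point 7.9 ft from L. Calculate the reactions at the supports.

Resultant of the distributed load: 1.81 × 19.4 = 35.114 kip at 16.4 ft from L.
ΣM about L: R_y·29.1 − (1.81·19.4)·16.4 − 74.9 − 20·sin56°·19.3 − 30·7.9 = 0 → R_y = 1207.78/29.1 = 41.5045 ≈ 41.50 kip.
ΣF_y = 0: L_y + 41.5045 − 1.81·19.4 − 20·sin56° − 30 = 0 → L_y = 40.19 kip.
ΣF_x = 0: L_x + 20·cos56° = 0 → L_x = -11.18 kip.

L_x = -11.18 kip, L_y = 40.19 kip, R_y = 41.50 kip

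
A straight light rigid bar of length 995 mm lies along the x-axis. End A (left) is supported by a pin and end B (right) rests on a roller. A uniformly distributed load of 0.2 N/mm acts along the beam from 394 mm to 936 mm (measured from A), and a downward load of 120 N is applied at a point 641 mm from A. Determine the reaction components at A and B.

Resultant of the distributed load: 0.2 × 542 = 108.4 N at 665 mm from A.
Taking moments about A: B_y·995 − (0.2·542)·665 − 120·641 = 0 → B_y = 149006/995 = 149.755 ≈ 149.8 N.
ΣF_y = 0: A_y + 149.755 − 0.2·542 − 120 = 0 → A_y = 78.65 N.
ΣF_x = 0: no horizontal applied forces, so A_x = 0.

A_x = 0, A_y = 78.65 N, B_y = 149.8 N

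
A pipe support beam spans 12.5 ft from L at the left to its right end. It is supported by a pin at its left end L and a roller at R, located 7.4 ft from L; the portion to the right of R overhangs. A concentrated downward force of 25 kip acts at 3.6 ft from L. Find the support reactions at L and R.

L_x = 0, L_y = 12.84 kip, R_y = 12.16 kip

ΣM about L: R_y·7.4 − 25·3.6 = 0 → R_y = 90/7.4 = 12.1622 ≈ 12.16 kip.
ΣF_y = 0: L_y + 12.1622 − 25 = 0 → L_y = 12.84 kip.
ΣF_x = 0: no horizontal applied forces, so L_x = 0.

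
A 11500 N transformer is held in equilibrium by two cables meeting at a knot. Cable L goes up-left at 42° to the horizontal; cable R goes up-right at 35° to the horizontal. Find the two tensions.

ΣF_x = 0: −T_L·cos42° + T_R·cos35° = 0 → T_R = 0.907212·T_L.
ΣF_y = 0: T_L·sin42° + T_R·sin35° = 11500.
Substitute: T_L·(0.669131 + 0.907212·0.573576) = 11500 → T_L = 9668.04 ≈ 9668 N.
Then T_R = 0.907212 × 9668.04 = 8771 N.

T_L = 9668 N, T_R = 8771 N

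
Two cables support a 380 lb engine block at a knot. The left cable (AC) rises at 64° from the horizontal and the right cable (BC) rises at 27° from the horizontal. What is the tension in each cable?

ΣF_x = 0: −T_AC·cos64° + T_BC·cos27° = 0 → T_BC = 0.491995·T_AC.
ΣF_y = 0: T_AC·sin64° + T_BC·sin27° = 380.
Substitute: T_AC·(0.898794 + 0.491995·0.45399) = 380 → T_AC = 338.634 ≈ 338.6 lb.
Then T_BC = 0.491995 × 338.634 = 166.6 lb.

T_AC = 338.6 lb, T_BC = 166.6 lb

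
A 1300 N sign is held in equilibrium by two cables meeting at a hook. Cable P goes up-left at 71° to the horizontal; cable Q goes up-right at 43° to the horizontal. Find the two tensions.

T_P = 1041 N, T_Q = 463.3 N

ΣF_x = 0: −T_P·cos71° + T_Q·cos43° = 0 → T_Q = 0.445158·T_P.
ΣF_y = 0: T_P·sin71° + T_Q·sin43° = 1300.
Substitute: T_P·(0.945519 + 0.445158·0.681998) = 1300 → T_P = 1040.74 ≈ 1041 N.
Then T_Q = 0.445158 × 1040.74 = 463.3 N.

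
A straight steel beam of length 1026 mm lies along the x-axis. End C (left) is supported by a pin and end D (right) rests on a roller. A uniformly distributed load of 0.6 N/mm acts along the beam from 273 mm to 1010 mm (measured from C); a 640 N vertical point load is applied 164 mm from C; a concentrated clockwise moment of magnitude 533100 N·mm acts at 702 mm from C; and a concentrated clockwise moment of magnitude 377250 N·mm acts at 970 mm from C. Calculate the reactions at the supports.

C_x = 0, C_y = -183.9 N, D_y = 1266 N

Resultant of the distributed load: 0.6 × 737 = 442.2 N at 641.5 mm from C.
Moments about C: D_y·1026 − (0.6·737)·641.5 − 640·164 − 533100 − 377250 = 0 → D_y = 1298981.3/1026 = 1266.06 ≈ 1266 N.
ΣF_y = 0: C_y + 1266.06 − 0.6·737 − 640 = 0 → C_y = -183.9 N.
ΣF_x = 0: no horizontal applied forces, so C_x = 0.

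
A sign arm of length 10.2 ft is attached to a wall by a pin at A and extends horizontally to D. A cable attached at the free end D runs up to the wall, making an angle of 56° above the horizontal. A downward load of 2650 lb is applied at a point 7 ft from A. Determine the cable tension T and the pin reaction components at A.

ΣM about A: T·sin56°·10.2 − 2650·7 = 0 → T = 18550/(10.2·0.829038) = 2193.66 ≈ 2194 lb.
ΣF_x = 0: A_x − T·cos56° = 0 → A_x = 2193.66 × 0.559193 = 1227 lb.
ΣF_y = 0: A_y + T·sin56° − 2650 = 0 → A_y = 2650 − 2193.66 × 0.829038 = 831.4 lb.

T = 2194 lb, A_x = 1227 lb, A_y = 831.4 lb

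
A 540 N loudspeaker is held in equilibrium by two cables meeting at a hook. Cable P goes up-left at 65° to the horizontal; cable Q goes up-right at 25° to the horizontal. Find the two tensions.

T_P = 489.4 N, T_Q = 228.2 N

ΣF_x = 0: −T_P·cos65° + T_Q·cos25° = 0 → T_Q = 0.466308·T_P.
ΣF_y = 0: T_P·sin65° + T_Q·sin25° = 540.
Substitute: T_P·(0.906308 + 0.466308·0.422618) = 540 → T_P = 489.406 ≈ 489.4 N.
Then T_Q = 0.466308 × 489.406 = 228.2 N.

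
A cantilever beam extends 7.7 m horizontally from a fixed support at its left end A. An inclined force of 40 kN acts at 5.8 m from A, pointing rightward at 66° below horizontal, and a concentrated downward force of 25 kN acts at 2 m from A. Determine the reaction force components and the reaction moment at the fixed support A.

A_x = -16.27 kN, A_y = 61.54 kN, M_A = 261.9 kN·m

ΣF_x = 0: A_x + 40·cos66° = 0 → A_x = -16.27 kN.
ΣF_y = 0: A_y − 40·sin66° − 25 = 0 → A_y = 61.54 kN.
ΣM about A: M_A − 40·sin66°·5.8 − 25·2 = 0 → M_A = 261.9 kN·m.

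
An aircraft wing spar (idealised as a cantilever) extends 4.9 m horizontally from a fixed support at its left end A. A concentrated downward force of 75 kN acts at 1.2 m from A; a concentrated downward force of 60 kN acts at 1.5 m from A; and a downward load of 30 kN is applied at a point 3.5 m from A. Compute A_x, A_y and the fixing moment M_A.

ΣF_x = 0: A_x = 0.
ΣF_y = 0: A_y − 75 − 60 − 30 = 0 → A_y = 165.0 kN.
ΣM about A: M_A − 75·1.2 − 60·1.5 − 30·3.5 = 0 → M_A = 285.0 kN·m.

A_x = 0, A_y = 165.0 kN, M_A = 285.0 kN·m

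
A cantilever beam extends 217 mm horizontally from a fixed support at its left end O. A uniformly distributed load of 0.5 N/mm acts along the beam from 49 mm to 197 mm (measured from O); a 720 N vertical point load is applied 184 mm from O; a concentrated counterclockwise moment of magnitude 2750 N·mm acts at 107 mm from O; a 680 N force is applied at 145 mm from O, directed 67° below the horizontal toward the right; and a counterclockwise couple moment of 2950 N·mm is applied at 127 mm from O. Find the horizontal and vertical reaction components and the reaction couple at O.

O_x = -265.7 N, O_y = 1420 N, M_O = 226600 N·mm

Resultant of the distributed load: 0.5 × 148 = 74 N at 123 mm from O.
ΣF_x = 0: O_x + 680·cos67° = 0 → O_x = -265.7 N.
ΣF_y = 0: O_y − 0.5·148 − 720 − 680·sin67° = 0 → O_y = 1420 N.
ΣM about O: M_O − (0.5·148)·123 − 720·184 + 2750 − 680·sin67°·145 + 2950 = 0 → M_O = 226600 N·mm.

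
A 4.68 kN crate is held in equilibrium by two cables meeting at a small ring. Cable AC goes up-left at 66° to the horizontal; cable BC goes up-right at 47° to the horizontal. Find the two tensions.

ΣF_x = 0: −T_AC·cos66° + T_BC·cos47° = 0 → T_BC = 0.596389·T_AC.
ΣF_y = 0: T_AC·sin66° + T_BC·sin47° = 4.68.
Substitute: T_AC·(0.913545 + 0.596389·0.731354) = 4.68 → T_AC = 3.46739 ≈ 3.467 kN.
Then T_BC = 0.596389 × 3.46739 = 2.068 kN.

T_AC = 3.467 kN, T_BC = 2.068 kN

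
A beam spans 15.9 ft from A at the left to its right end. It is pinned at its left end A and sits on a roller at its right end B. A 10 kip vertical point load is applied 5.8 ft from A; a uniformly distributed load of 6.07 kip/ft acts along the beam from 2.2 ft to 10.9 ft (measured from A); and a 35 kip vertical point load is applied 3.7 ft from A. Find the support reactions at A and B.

Resultant of the distributed load: 6.07 × 8.7 = 52.809 kip at 6.55 ft from A.
Taking moments about A: B_y·15.9 − 10·5.8 − (6.07·8.7)·6.55 − 35·3.7 = 0 → B_y = 533.39895/15.9 = 33.5471 ≈ 33.55 kip.
ΣF_y = 0: A_y + 33.5471 − 10 − 6.07·8.7 − 35 = 0 → A_y = 64.26 kip.
ΣF_x = 0: no horizontal applied forces, so A_x = 0.

A_x = 0, A_y = 64.26 kip, B_y = 33.55 kip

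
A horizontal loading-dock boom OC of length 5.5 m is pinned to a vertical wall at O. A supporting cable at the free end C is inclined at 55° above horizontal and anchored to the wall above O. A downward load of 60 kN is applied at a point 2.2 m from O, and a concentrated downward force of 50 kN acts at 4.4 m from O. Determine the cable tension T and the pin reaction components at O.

ΣM about O: T·sin55°·5.5 − 60·2.2 − 50·4.4 = 0 → T = 352/(5.5·0.819152) = 78.1296 ≈ 78.13 kN.
ΣF_x = 0: O_x − T·cos55° = 0 → O_x = 78.1296 × 0.573576 = 44.81 kN.
ΣF_y = 0: O_y + T·sin55° − 60 − 50 = 0 → O_y = 110 − 78.1296 × 0.819152 = 46.00 kN.

T = 78.13 kN, O_x = 44.81 kN, O_y = 46.00 kN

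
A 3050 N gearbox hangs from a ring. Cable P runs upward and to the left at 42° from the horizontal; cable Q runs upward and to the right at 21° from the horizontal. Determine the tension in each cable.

ΣF_x = 0: −T_P·cos42° + T_Q·cos21° = 0 → T_Q = 0.796016·T_P.
ΣF_y = 0: T_P·sin42° + T_Q·sin21° = 3050.
Substitute: T_P·(0.669131 + 0.796016·0.358368) = 3050 → T_P = 3195.73 ≈ 3196 N.
Then T_Q = 0.796016 × 3195.73 = 2544 N.

T_P = 3196 N, T_Q = 2544 N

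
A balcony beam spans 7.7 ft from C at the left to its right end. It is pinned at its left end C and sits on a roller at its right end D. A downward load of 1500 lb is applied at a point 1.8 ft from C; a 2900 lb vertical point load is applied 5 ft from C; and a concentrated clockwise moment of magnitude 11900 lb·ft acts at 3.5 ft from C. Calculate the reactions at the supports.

Moments about C: D_y·7.7 − 1500·1.8 − 2900·5 − 11900 = 0 → D_y = 29100/7.7 = 3779.22 ≈ 3779 lb.
ΣF_y = 0: C_y + 3779.22 − 1500 − 2900 = 0 → C_y = 620.8 lb.
ΣF_x = 0: no horizontal applied forces, so C_x = 0.

C_x = 0, C_y = 620.8 lb, D_y = 3779 lb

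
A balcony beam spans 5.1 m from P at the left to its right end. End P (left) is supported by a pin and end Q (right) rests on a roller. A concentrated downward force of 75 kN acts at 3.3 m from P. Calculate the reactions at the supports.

P_x = 0, P_y = 26.47 kN, Q_y = 48.53 kN

ΣM about P: Q_y·5.1 − 75·3.3 = 0 → Q_y = 247.5/5.1 = 48.5294 ≈ 48.53 kN.
ΣF_y = 0: P_y + 48.5294 − 75 = 0 → P_y = 26.47 kN.
ΣF_x = 0: no horizontal applied forces, so P_x = 0.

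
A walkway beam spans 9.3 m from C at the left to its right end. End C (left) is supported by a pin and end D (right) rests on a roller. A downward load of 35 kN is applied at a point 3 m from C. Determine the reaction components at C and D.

Moments about C: D_y·9.3 − 35·3 = 0 → D_y = 105/9.3 = 11.2903 ≈ 11.29 kN.
ΣF_y = 0: C_y + 11.2903 − 35 = 0 → C_y = 23.71 kN.
ΣF_x = 0: no horizontal applied forces, so C_x = 0.

C_x = 0, C_y = 23.71 kN, D_y = 11.29 kN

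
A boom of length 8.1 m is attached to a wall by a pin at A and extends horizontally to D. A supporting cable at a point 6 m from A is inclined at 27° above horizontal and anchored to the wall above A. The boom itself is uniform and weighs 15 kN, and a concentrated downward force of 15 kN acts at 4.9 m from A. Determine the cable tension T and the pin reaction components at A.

T = 49.29 kN, A_x = 43.91 kN, A_y = 7.625 kN

ΣM about A: T·sin27°·6 − 15·4.05 − 15·4.9 = 0 → T = 134.25/(6·0.45399) = 49.2852 ≈ 49.29 kN.
ΣF_x = 0: A_x − T·cos27° = 0 → A_x = 49.2852 × 0.891007 = 43.91 kN.
ΣF_y = 0: A_y + T·sin27° − 15 − 15 = 0 → A_y = 30 − 49.2852 × 0.45399 = 7.625 kN.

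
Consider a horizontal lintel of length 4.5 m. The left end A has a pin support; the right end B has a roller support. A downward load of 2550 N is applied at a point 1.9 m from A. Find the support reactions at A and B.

Taking moments about A: B_y·4.5 − 2550·1.9 = 0 → B_y = 4845/4.5 = 1076.67 ≈ 1077 N.
ΣF_y = 0: A_y + 1076.67 − 2550 = 0 → A_y = 1473 N.
ΣF_x = 0: no horizontal applied forces, so A_x = 0.

A_x = 0, A_y = 1473 N, B_y = 1077 N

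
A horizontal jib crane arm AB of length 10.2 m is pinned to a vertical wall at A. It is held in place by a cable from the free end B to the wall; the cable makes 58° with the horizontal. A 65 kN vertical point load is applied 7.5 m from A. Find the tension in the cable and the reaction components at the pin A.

ΣM about A: T·sin58°·10.2 − 65·7.5 = 0 → T = 487.5/(10.2·0.848048) = 56.3578 ≈ 56.36 kN.
ΣF_x = 0: A_x − T·cos58° = 0 → A_x = 56.3578 × 0.529919 = 29.87 kN.
ΣF_y = 0: A_y + T·sin58° − 65 = 0 → A_y = 65 − 56.3578 × 0.848048 = 17.21 kN.

T = 56.36 kN, A_x = 29.87 kN, A_y = 17.21 kN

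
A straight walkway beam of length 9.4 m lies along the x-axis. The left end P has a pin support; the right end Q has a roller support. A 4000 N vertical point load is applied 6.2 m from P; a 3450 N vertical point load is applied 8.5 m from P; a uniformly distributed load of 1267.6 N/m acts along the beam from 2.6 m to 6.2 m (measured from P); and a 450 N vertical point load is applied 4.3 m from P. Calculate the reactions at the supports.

Resultant of the distributed load: 1267.6 × 3.6 = 4563.36 N at 4.4 m from P.
Taking moments about P: Q_y·9.4 − 4000·6.2 − 3450·8.5 − (1267.6·3.6)·4.4 − 450·4.3 = 0 → Q_y = 76138.784/9.4 = 8099.87 ≈ 8100 N.
ΣF_y = 0: P_y + 8099.87 − 4000 − 3450 − 1267.6·3.6 − 450 = 0 → P_y = 4363 N.
ΣF_x = 0: no horizontal applied forces, so P_x = 0.

P_x = 0, P_y = 4363 N, Q_y = 8100 N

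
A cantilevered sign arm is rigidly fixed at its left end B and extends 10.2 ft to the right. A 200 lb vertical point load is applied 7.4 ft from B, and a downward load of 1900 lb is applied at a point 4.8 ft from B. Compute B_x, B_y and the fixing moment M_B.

B_x = 0, B_y = 2100 lb, M_B = 10600 lb·ft

ΣF_x = 0: B_x = 0.
ΣF_y = 0: B_y − 200 − 1900 = 0 → B_y = 2100 lb.
ΣM about B: M_B − 200·7.4 − 1900·4.8 = 0 → M_B = 10600 lb·ft.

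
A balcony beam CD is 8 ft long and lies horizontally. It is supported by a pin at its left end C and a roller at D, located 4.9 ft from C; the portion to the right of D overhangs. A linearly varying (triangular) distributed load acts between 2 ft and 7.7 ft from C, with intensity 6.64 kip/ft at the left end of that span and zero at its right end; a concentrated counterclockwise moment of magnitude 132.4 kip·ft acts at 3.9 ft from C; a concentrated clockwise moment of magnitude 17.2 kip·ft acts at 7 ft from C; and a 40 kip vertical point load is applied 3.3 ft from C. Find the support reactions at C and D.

Resultant of the triangular load: ½ × 6.64 × 5.7 = 18.924 kip, acting at 3.9 ft from C (one-third of the span from the peak).
ΣM about C: D_y·4.9 − (½·6.64·5.7)·3.9 + 132.4 − 17.2 − 40·3.3 = 0 → D_y = 90.6036/4.9 = 18.4905 ≈ 18.49 kip.
ΣF_y = 0: C_y + 18.4905 − ½·6.64·5.7 − 40 = 0 → C_y = 40.43 kip.
ΣF_x = 0: no horizontal applied forces, so C_x = 0.

C_x = 0, C_y = 40.43 kip, D_y = 18.49 kip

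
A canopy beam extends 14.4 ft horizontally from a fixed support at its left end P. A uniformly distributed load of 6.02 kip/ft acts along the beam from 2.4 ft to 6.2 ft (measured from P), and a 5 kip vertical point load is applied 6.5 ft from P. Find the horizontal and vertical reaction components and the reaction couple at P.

P_x = 0, P_y = 27.88 kip, M_P = 130.9 kip·ft

Resultant of the distributed load: 6.02 × 3.8 = 22.876 kip at 4.3 ft from P.
ΣF_x = 0: P_x = 0.
ΣF_y = 0: P_y − 6.02·3.8 − 5 = 0 → P_y = 27.88 kip.
ΣM about P: M_P − (6.02·3.8)·4.3 − 5·6.5 = 0 → M_P = 130.9 kip·ft.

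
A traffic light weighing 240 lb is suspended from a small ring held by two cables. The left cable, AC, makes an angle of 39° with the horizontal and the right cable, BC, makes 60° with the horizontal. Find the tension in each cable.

T_AC = 121.5 lb, T_BC = 188.8 lb

ΣF_x = 0: −T_AC·cos39° + T_BC·cos60° = 0 → T_BC = 1.55429·T_AC.
ΣF_y = 0: T_AC·sin39° + T_BC·sin60° = 240.
Substitute: T_AC·(0.62932 + 1.55429·0.866025) = 240 → T_AC = 121.496 ≈ 121.5 lb.
Then T_BC = 1.55429 × 121.496 = 188.8 lb.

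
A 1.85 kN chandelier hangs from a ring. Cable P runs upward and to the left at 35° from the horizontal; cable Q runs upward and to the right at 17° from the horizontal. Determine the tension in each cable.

ΣF_x = 0: −T_P·cos35° + T_Q·cos17° = 0 → T_Q = 0.856581·T_P.
ΣF_y = 0: T_P·sin35° + T_Q·sin17° = 1.85.
Substitute: T_P·(0.573576 + 0.856581·0.292372) = 1.85 → T_P = 2.2451 ≈ 2.245 kN.
Then T_Q = 0.856581 × 2.2451 = 1.923 kN.

T_P = 2.245 kN, T_Q = 1.923 kN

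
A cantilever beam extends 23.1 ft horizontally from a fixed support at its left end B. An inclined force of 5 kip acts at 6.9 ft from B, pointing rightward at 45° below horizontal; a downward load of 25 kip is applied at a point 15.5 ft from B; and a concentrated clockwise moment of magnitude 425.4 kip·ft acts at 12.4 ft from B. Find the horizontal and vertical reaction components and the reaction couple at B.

B_x = -3.536 kip, B_y = 28.54 kip, M_B = 837.3 kip·ft

ΣF_x = 0: B_x + 5·cos45° = 0 → B_x = -3.536 kip.
ΣF_y = 0: B_y − 5·sin45° − 25 = 0 → B_y = 28.54 kip.
ΣM about B: M_B − 5·sin45°·6.9 − 25·15.5 − 425.4 = 0 → M_B = 837.3 kip·ft.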